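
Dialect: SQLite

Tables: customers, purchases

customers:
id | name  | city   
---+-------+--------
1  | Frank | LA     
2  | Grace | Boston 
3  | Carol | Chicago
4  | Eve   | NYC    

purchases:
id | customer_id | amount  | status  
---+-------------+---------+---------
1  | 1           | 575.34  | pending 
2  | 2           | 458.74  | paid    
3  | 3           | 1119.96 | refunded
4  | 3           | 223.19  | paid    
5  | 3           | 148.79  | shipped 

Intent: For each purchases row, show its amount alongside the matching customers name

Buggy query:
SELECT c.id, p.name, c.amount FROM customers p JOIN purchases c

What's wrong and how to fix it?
Bug: Missing join condition: each purchases row is matched to all customers rows instead of just its own

Fix: Specify the join condition linking the foreign key to the parent id

Corrected query:
SELECT c.id, p.name, c.amount FROM customers p JOIN purchases c ON c.customer_id = p.id

Result:
id | name  | amount 
---+-------+--------
1  | Frank | 575.34 
2  | Grace | 458.74 
3  | Carol | 1119.96
4  | Carol | 223.19 
5  | Carol | 148.79 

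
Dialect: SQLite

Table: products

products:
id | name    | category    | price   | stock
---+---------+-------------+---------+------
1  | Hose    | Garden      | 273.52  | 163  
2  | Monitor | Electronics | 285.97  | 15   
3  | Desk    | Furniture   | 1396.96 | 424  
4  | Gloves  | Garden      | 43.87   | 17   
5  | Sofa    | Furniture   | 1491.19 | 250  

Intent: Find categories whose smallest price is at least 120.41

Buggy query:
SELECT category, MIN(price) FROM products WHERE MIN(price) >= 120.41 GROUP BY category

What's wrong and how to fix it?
Bug: MIN() in WHERE is a misuse of aggregate

Fix: Replace WHERE with HAVING after the GROUP BY

Corrected query:
SELECT category, MIN(price) FROM products GROUP BY category HAVING MIN(price) >= 120.41

Result:
category    | MIN(price)
------------+-----------
Electronics | 285.97    
Furniture   | 1396.96   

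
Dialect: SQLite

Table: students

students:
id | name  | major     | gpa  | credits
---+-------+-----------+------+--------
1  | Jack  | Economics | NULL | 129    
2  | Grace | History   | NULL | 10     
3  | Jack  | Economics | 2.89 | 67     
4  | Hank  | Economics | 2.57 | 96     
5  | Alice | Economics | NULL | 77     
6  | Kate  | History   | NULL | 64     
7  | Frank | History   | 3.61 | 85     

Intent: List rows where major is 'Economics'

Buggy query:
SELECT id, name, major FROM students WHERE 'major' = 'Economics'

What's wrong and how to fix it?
Bug: Single quotes denote string literals in SQL; the column name is being compared as a constant string

Fix: Reference the column as major without single quotes

Corrected query:
SELECT id, name, major FROM students WHERE major = 'Economics'

Result:
id | name  | major    
---+-------+----------
1  | Jack  | Economics
3  | Jack  | Economics
4  | Hank  | Economics
5  | Alice | Economics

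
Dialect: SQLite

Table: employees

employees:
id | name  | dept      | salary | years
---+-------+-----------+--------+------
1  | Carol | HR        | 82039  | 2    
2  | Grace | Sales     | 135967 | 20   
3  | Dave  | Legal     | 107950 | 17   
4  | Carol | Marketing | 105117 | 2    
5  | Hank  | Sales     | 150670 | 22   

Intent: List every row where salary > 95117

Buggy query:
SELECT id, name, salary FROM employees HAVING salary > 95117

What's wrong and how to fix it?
Bug: HAVING filters the output of aggregation, but this query has no GROUP BY and no aggregate functions, so SQLite rejects it (HAVING clause on a non-aggregate query); the condition here is per row

Fix: Replace HAVING with WHERE since the condition applies to individual rows

Corrected query:
SELECT id, name, salary FROM employees WHERE salary > 95117

Result:
id | name  | salary
---+-------+-------
2  | Grace | 135967
3  | Dave  | 107950
4  | Carol | 105117
5  | Hank  | 150670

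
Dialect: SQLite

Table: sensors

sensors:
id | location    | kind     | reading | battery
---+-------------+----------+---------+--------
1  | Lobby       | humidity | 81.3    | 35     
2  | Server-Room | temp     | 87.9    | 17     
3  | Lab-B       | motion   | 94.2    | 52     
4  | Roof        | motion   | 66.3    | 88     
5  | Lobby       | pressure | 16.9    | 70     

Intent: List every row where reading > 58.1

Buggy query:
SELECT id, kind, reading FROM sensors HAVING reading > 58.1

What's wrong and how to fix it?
Bug: This is a non-aggregate query (no GROUP BY, no aggregates), so in SQLite the HAVING clause is invalid here; a row-level condition belongs in WHERE

Fix: Use WHERE for row-level filtering

Corrected query:
SELECT id, kind, reading FROM sensors WHERE reading > 58.1

Result:
id | kind     | reading
---+----------+--------
1  | humidity | 81.3   
2  | temp     | 87.9   
3  | motion   | 94.2   
4  | motion   | 66.3   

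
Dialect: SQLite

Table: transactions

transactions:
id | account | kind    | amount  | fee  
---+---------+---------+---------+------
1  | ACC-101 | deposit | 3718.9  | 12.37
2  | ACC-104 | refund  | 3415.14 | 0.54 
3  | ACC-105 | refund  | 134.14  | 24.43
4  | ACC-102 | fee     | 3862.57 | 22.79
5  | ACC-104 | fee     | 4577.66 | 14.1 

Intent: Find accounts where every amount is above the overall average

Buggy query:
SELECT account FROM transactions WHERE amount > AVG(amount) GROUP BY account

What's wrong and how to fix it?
Bug: AVG() is an aggregate; it can't sit directly in WHERE

Fix: Compute the overall average in a scalar subquery and compare each group's MIN against it in HAVING

Corrected query:
SELECT account FROM transactions GROUP BY account HAVING MIN(amount) > (SELECT AVG(amount) FROM transactions)

Result:
account
-------
ACC-101
ACC-102
ACC-104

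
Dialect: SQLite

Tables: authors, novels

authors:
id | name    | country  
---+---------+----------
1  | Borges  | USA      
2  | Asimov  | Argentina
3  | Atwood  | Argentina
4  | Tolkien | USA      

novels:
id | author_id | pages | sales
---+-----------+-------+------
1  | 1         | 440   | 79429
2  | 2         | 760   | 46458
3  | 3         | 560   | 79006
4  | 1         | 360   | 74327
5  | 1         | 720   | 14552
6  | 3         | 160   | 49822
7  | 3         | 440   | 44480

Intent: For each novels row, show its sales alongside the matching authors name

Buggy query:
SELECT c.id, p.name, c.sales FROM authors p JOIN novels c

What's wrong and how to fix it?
Bug: Missing join condition: each novels row is matched to all authors rows instead of just its own

Fix: Specify the join condition linking the foreign key to the parent id

Corrected query:
SELECT c.id, p.name, c.sales FROM authors p JOIN novels c ON c.author_id = p.id

Result:
id | name   | sales
---+--------+------
1  | Borges | 79429
2  | Asimov | 46458
3  | Atwood | 79006
4  | Borges | 74327
5  | Borges | 14552
6  | Atwood | 49822
7  | Atwood | 44480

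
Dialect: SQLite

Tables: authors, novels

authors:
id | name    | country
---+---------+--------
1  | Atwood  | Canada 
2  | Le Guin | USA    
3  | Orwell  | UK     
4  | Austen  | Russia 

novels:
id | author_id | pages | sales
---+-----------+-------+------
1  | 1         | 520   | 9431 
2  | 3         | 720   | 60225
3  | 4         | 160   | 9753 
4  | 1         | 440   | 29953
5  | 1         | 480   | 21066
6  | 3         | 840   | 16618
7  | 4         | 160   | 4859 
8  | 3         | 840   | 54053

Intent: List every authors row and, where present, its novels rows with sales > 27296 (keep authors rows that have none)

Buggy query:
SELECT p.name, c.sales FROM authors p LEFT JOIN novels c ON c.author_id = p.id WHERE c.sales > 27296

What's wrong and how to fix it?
Bug: A WHERE condition on the right-hand table after LEFT JOIN drops unmatched parents

Fix: Put 'c.sales > 27296' in the JOIN's ON clause instead of WHERE

Corrected query:
SELECT p.name, c.sales FROM authors p LEFT JOIN novels c ON c.author_id = p.id AND c.sales > 27296

Result:
name    | sales
--------+------
Atwood  | 29953
Le Guin | NULL 
Orwell  | 54053
Orwell  | 60225
Austen  | NULL 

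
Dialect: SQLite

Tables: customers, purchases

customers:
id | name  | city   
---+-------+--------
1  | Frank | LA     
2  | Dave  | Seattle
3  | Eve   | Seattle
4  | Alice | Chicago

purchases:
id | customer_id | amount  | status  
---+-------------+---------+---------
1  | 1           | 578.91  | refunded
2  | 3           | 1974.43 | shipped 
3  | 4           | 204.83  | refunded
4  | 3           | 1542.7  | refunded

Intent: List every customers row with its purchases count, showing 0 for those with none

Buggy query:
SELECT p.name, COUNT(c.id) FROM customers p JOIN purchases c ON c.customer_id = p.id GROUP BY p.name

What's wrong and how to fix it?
Bug: An inner join excludes parents with zero children

Fix: Switch to LEFT JOIN to retain unmatched parent rows

Corrected query:
SELECT p.name, COUNT(c.id) FROM customers p LEFT JOIN purchases c ON c.customer_id = p.id GROUP BY p.name

Result:
name  | COUNT(c.id)
------+------------
Alice | 1          
Dave  | 0          
Eve   | 2          
Frank | 1          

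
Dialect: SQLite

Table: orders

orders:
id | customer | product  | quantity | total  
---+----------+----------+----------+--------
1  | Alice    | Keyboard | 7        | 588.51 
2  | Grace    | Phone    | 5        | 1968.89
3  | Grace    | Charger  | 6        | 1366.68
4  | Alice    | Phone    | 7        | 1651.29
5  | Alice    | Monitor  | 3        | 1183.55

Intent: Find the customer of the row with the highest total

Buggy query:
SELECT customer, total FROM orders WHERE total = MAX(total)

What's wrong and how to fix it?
Bug: WHERE is evaluated per row; an aggregate over the whole table isn't defined there

Fix: Use a subquery: WHERE total = (SELECT MAX(total) FROM orders)

Corrected query:
SELECT customer, total FROM orders WHERE total = (SELECT MAX(total) FROM orders)

Result:
customer | total  
---------+--------
Grace    | 1968.89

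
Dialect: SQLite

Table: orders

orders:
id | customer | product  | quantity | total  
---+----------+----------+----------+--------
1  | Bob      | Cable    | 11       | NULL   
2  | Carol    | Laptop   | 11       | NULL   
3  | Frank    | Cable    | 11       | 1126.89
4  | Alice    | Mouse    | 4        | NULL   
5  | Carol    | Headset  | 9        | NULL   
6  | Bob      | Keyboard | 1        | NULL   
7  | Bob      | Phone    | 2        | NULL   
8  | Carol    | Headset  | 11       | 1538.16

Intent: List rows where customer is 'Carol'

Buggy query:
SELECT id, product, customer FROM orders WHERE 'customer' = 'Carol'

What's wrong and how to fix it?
Bug: 'customer' in single quotes is a string literal, not the column; the comparison is literal-vs-literal and never true

Fix: Reference the column as customer without single quotes

Corrected query:
SELECT id, product, customer FROM orders WHERE customer = 'Carol'

Result:
id | product | customer
---+---------+---------
2  | Laptop  | Carol   
5  | Headset | Carol   
8  | Headset | Carol   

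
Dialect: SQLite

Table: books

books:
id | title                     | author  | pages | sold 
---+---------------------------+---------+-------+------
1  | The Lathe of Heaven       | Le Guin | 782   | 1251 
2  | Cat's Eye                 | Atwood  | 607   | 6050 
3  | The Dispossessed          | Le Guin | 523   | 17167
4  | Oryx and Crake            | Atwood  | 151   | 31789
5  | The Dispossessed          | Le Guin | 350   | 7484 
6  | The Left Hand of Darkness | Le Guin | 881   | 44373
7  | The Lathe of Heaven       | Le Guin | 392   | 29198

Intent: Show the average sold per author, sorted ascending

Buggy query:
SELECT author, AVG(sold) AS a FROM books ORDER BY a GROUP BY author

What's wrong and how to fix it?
Bug: GROUP BY must precede ORDER BY

Fix: Move ORDER BY to the end, after GROUP BY

Corrected query:
SELECT author, AVG(sold) AS a FROM books GROUP BY author ORDER BY a

Result:
author  | a      
--------+--------
Atwood  | 18919.5
Le Guin | 19894.6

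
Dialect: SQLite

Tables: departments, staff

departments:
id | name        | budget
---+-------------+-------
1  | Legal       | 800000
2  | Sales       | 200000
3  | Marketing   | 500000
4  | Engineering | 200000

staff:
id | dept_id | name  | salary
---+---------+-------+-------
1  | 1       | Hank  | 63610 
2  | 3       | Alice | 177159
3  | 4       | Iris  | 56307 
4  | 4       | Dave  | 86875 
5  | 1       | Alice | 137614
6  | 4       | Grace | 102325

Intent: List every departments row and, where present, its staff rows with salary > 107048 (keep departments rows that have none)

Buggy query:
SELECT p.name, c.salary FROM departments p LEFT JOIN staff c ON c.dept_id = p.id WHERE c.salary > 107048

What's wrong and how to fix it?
Bug: A WHERE condition on the right-hand table after LEFT JOIN drops unmatched parents

Fix: Move the right-table condition into the ON clause so unmatched parents are kept

Corrected query:
SELECT p.name, c.salary FROM departments p LEFT JOIN staff c ON c.dept_id = p.id AND c.salary > 107048

Result:
name        | salary
------------+-------
Legal       | 137614
Sales       | NULL  
Marketing   | 177159
Engineering | NULL  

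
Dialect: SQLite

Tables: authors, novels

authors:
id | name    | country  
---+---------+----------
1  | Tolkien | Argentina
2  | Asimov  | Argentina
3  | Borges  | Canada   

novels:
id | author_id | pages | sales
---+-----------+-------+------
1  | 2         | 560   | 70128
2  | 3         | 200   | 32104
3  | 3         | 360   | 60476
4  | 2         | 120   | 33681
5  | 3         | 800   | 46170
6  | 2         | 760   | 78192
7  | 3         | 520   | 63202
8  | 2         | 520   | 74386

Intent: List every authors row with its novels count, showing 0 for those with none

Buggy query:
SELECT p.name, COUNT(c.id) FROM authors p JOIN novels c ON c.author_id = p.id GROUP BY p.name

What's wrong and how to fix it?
Bug: INNER JOIN drops authors rows that have no matching novels rows

Fix: Use LEFT JOIN so parents without children still appear (COUNT(c.id) gives 0)

Corrected query:
SELECT p.name, COUNT(c.id) FROM authors p LEFT JOIN novels c ON c.author_id = p.id GROUP BY p.name

Result:
name    | COUNT(c.id)
--------+------------
Asimov  | 4          
Borges  | 4          
Tolkien | 0          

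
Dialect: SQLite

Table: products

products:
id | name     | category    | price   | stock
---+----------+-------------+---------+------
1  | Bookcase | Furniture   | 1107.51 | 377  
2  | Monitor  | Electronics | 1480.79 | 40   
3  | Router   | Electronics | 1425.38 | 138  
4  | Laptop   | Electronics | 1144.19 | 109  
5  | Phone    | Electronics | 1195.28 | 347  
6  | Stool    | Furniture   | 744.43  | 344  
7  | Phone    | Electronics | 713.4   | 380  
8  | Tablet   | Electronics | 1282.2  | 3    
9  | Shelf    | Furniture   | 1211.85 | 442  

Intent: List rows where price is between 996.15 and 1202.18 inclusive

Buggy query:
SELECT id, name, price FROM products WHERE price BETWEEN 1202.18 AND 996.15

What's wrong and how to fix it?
Bug: The bounds are reversed; BETWEEN a AND b requires a <= b to match anything

Fix: Write BETWEEN 996.15 AND 1202.18

Corrected query:
SELECT id, name, price FROM products WHERE price BETWEEN 996.15 AND 1202.18

Result:
id | name     | price  
---+----------+--------
1  | Bookcase | 1107.51
4  | Laptop   | 1144.19
5  | Phone    | 1195.28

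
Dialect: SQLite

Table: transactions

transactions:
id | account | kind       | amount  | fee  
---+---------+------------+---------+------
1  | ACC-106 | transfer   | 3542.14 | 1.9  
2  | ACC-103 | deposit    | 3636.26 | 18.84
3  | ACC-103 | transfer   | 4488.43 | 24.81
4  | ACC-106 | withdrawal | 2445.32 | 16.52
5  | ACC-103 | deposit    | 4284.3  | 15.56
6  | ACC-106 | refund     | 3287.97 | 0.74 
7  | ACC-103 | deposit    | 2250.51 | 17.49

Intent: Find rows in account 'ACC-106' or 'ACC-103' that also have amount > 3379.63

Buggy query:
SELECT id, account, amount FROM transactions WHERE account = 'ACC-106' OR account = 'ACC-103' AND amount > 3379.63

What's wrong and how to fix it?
Bug: Without parentheses, AND is evaluated before OR, so the amount filter only applies to the 'ACC-103' branch

Fix: Add parentheses around the OR so the AND applies to both alternatives

Corrected query:
SELECT id, account, amount FROM transactions WHERE (account = 'ACC-106' OR account = 'ACC-103') AND amount > 3379.63

Result:
id | account | amount 
---+---------+--------
1  | ACC-106 | 3542.14
2  | ACC-103 | 3636.26
3  | ACC-103 | 4488.43
5  | ACC-103 | 4284.3 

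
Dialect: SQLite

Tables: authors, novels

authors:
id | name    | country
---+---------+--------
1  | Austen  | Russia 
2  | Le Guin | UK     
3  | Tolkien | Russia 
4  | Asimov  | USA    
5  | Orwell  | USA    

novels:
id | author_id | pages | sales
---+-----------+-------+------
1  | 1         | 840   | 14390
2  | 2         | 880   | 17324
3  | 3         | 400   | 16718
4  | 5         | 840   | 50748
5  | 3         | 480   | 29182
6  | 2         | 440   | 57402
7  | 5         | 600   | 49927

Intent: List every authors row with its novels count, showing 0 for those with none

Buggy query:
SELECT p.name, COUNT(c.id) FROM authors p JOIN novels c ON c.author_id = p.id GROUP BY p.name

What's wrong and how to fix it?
Bug: An inner join excludes parents with zero children

Fix: Switch to LEFT JOIN to retain unmatched parent rows

Corrected query:
SELECT p.name, COUNT(c.id) FROM authors p LEFT JOIN novels c ON c.author_id = p.id GROUP BY p.name

Result:
name    | COUNT(c.id)
--------+------------
Asimov  | 0          
Austen  | 1          
Le Guin | 2          
Orwell  | 2          
Tolkien | 2          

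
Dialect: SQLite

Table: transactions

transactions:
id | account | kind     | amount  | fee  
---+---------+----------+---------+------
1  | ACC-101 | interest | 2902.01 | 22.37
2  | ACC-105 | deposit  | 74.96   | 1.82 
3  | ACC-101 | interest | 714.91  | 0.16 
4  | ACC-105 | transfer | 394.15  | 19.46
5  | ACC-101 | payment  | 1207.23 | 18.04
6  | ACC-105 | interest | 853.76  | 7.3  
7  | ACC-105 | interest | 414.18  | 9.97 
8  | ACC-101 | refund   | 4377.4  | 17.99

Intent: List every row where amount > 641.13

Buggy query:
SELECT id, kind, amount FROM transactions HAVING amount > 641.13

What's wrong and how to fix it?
Bug: This is a non-aggregate query (no GROUP BY, no aggregates), so in SQLite the HAVING clause is invalid here; a row-level condition belongs in WHERE

Fix: Use WHERE for row-level filtering

Corrected query:
SELECT id, kind, amount FROM transactions WHERE amount > 641.13

Result:
id | kind     | amount 
---+----------+--------
1  | interest | 2902.01
3  | interest | 714.91 
5  | payment  | 1207.23
6  | interest | 853.76 
8  | refund   | 4377.4 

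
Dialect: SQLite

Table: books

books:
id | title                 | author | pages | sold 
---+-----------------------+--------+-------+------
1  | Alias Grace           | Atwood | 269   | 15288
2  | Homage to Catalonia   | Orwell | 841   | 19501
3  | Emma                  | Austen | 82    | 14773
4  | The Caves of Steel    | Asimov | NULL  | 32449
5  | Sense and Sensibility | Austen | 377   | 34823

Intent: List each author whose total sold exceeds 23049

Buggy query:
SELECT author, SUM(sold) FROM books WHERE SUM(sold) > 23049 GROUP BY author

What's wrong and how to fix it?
Bug: SUM(sold) is an aggregate, but WHERE filters rows before aggregation

Fix: Move the aggregate condition to a HAVING clause

Corrected query:
SELECT author, SUM(sold) FROM books GROUP BY author HAVING SUM(sold) > 23049

Result:
author | SUM(sold)
-------+----------
Asimov | 32449    
Austen | 49596    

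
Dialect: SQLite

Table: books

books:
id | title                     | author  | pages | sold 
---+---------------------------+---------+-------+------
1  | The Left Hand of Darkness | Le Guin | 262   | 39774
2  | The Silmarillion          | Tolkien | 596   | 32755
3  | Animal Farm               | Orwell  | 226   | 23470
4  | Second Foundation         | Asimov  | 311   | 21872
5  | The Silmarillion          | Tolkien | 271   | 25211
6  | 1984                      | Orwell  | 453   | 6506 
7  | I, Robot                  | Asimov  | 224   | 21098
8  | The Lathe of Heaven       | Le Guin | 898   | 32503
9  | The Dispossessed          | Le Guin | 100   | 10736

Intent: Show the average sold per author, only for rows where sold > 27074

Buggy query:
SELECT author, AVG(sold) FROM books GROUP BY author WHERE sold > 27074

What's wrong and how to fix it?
Bug: Row-level WHERE must come before GROUP BY in the clause order

Fix: Move the WHERE clause before GROUP BY

Corrected query:
SELECT author, AVG(sold) FROM books WHERE sold > 27074 GROUP BY author

Result:
author  | AVG(sold)
--------+----------
Le Guin | 36138.5  
Tolkien | 32755    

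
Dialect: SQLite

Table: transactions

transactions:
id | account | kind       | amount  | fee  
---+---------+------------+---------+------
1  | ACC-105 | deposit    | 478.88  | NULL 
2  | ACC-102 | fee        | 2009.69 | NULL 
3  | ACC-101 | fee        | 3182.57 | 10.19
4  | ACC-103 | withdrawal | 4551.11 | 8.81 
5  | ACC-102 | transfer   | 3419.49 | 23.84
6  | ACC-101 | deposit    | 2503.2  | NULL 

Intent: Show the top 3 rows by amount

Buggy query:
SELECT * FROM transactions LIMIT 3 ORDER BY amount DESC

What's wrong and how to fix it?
Bug: ORDER BY cannot follow LIMIT; LIMIT is the final clause

Fix: Sort with ORDER BY, then apply LIMIT

Corrected query:
SELECT * FROM transactions ORDER BY amount DESC LIMIT 3

Result:
id | account | kind       | amount  | fee  
---+---------+------------+---------+------
4  | ACC-103 | withdrawal | 4551.11 | 8.81 
5  | ACC-102 | transfer   | 3419.49 | 23.84
3  | ACC-101 | fee        | 3182.57 | 10.19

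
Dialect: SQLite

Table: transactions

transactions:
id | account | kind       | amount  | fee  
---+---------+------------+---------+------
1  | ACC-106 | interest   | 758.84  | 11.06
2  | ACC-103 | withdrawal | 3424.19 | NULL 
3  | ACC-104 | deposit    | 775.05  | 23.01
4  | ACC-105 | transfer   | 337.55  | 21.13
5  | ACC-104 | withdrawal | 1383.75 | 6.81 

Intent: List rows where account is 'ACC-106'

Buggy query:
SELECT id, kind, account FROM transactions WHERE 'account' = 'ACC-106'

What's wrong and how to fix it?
Bug: 'account' in single quotes is a string literal, not the column; the comparison is literal-vs-literal and never true

Fix: Reference the column as account without single quotes

Corrected query:
SELECT id, kind, account FROM transactions WHERE account = 'ACC-106'

Result:
id | kind     | account
---+----------+--------
1  | interest | ACC-106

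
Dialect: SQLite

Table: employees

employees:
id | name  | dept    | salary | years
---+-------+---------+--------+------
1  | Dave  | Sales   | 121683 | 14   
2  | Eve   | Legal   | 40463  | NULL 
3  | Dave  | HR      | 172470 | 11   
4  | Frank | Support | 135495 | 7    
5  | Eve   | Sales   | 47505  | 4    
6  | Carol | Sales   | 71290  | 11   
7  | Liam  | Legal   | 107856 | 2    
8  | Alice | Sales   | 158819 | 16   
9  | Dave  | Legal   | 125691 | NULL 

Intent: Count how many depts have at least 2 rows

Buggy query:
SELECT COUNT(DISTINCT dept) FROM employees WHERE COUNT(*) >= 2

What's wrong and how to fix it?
Bug: WHERE filters individual rows, not groups, so a group-level COUNT is invalid there

Fix: Group first with HAVING COUNT(*) >= 2, then COUNT the resulting groups

Corrected query:
SELECT COUNT(*) FROM (SELECT dept FROM employees GROUP BY dept HAVING COUNT(*) >= 2)

Result:
COUNT(*)
--------
2       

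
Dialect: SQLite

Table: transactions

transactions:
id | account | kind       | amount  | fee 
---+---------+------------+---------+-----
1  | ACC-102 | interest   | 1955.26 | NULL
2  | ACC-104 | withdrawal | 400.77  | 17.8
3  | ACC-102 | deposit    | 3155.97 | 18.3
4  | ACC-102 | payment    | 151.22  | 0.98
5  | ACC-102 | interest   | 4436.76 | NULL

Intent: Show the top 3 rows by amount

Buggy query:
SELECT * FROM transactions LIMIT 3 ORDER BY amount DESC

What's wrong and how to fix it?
Bug: ORDER BY cannot follow LIMIT; LIMIT is the final clause

Fix: Sort with ORDER BY, then apply LIMIT

Corrected query:
SELECT * FROM transactions ORDER BY amount DESC LIMIT 3

Result:
id | account | kind     | amount  | fee 
---+---------+----------+---------+-----
5  | ACC-102 | interest | 4436.76 | NULL
3  | ACC-102 | deposit  | 3155.97 | 18.3
1  | ACC-102 | interest | 1955.26 | NULL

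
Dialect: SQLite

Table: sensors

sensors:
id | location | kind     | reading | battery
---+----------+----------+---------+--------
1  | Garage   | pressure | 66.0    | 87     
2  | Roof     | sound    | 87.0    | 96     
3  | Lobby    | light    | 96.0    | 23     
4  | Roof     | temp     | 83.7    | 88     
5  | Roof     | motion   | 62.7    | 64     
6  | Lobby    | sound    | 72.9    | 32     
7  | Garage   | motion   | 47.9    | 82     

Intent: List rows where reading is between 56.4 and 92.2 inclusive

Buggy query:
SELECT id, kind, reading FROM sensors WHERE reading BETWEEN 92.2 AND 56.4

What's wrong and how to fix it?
Bug: BETWEEN expects the lower bound first; with 92.2 AND 56.4 the range is empty

Fix: Swap the bounds so the smaller value comes first

Corrected query:
SELECT id, kind, reading FROM sensors WHERE reading BETWEEN 56.4 AND 92.2

Result:
id | kind     | reading
---+----------+--------
1  | pressure | 66     
2  | sound    | 87     
4  | temp     | 83.7   
5  | motion   | 62.7   
6  | sound    | 72.9   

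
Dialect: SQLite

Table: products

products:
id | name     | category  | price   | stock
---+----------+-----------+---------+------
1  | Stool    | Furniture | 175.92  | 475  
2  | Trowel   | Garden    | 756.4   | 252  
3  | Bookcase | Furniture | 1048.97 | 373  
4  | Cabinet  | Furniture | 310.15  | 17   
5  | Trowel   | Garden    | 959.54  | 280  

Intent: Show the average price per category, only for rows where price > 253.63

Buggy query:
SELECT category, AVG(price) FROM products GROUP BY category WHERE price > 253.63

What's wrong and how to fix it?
Bug: Row-level WHERE must come before GROUP BY in the clause order

Fix: Move the WHERE clause before GROUP BY

Corrected query:
SELECT category, AVG(price) FROM products WHERE price > 253.63 GROUP BY category

Result:
category  | AVG(price)
----------+-----------
Furniture | 679.56    
Garden    | 857.97    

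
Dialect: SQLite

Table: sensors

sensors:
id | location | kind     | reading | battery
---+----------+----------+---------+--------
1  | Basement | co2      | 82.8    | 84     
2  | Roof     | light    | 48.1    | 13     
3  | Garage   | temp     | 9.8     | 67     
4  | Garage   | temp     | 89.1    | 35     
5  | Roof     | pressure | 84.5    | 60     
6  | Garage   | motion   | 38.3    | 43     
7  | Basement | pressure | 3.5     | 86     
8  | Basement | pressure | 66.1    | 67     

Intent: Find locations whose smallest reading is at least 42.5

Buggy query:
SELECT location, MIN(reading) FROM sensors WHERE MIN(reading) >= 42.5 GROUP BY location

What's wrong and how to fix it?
Bug: Aggregates like MIN are computed per group after WHERE runs

Fix: Replace WHERE with HAVING after the GROUP BY

Corrected query:
SELECT location, MIN(reading) FROM sensors GROUP BY location HAVING MIN(reading) >= 42.5

Result:
location | MIN(reading)
---------+-------------
Roof     | 48.1        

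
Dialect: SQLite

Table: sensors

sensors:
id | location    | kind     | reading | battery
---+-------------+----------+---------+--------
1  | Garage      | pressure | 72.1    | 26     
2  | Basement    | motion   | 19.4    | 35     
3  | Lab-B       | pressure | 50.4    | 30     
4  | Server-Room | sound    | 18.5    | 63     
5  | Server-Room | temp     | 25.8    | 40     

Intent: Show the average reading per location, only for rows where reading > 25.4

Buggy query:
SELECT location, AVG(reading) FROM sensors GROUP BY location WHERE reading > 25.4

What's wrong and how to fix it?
Bug: Row-level WHERE must come before GROUP BY in the clause order

Fix: Move the WHERE clause before GROUP BY

Corrected query:
SELECT location, AVG(reading) FROM sensors WHERE reading > 25.4 GROUP BY location

Result:
location    | AVG(reading)
------------+-------------
Garage      | 72.1        
Lab-B       | 50.4        
Server-Room | 25.8        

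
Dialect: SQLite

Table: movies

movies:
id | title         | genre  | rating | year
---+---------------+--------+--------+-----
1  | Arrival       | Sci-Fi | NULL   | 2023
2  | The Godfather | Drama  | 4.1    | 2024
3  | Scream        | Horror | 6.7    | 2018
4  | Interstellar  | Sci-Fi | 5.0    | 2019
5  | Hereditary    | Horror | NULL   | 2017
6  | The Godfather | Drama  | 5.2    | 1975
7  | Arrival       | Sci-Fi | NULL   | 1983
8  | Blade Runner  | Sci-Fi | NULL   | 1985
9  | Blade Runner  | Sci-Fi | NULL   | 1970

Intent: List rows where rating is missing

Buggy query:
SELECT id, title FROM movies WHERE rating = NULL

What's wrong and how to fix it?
Bug: Comparing to NULL with '=' never matches; NULL = NULL is unknown, not true

Fix: Replace '= NULL' with 'IS NULL'

Corrected query:
SELECT id, title FROM movies WHERE rating IS NULL

Result:
id | title       
---+-------------
1  | Arrival     
5  | Hereditary  
7  | Arrival     
8  | Blade Runner
9  | Blade Runner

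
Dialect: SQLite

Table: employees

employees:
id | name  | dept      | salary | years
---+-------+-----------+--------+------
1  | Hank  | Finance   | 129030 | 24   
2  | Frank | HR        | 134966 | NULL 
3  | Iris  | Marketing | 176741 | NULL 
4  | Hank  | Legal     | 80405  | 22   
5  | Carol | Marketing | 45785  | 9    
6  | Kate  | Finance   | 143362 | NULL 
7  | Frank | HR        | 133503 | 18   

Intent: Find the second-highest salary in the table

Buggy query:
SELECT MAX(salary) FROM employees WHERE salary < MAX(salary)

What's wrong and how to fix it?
Bug: MAX(salary) on the right of the comparison is an aggregate-in-WHERE error

Fix: Put the inner MAX in a scalar subquery

Corrected query:
SELECT MAX(salary) FROM employees WHERE salary < (SELECT MAX(salary) FROM employees)

Result:
MAX(salary)
-----------
143362     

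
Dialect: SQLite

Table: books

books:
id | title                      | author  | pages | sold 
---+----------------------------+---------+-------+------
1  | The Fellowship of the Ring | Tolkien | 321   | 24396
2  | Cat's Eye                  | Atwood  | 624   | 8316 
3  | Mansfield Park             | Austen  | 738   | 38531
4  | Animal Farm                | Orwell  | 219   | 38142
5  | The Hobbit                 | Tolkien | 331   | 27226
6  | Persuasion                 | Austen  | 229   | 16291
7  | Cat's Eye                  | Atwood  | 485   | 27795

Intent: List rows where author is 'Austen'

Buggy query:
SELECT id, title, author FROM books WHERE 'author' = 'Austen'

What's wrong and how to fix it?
Bug: 'author' in single quotes is a string literal, not the column; the comparison is literal-vs-literal and never true

Fix: Remove the quotes around the column name (or use double quotes for an identifier)

Corrected query:
SELECT id, title, author FROM books WHERE author = 'Austen'

Result:
id | title          | author
---+----------------+-------
3  | Mansfield Park | Austen
6  | Persuasion     | Austen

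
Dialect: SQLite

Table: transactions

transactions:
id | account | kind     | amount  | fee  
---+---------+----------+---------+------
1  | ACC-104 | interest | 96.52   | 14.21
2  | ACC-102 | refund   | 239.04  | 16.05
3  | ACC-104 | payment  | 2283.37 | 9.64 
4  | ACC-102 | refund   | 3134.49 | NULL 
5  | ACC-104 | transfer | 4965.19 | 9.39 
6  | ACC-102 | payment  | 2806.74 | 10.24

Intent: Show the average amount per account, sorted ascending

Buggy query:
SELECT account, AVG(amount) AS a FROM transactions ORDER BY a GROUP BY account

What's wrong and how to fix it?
Bug: ORDER BY appears before GROUP BY; SQL clause order requires GROUP BY first

Fix: Reorder: SELECT … FROM … GROUP BY … ORDER BY …

Corrected query:
SELECT account, AVG(amount) AS a FROM transactions GROUP BY account ORDER BY a

Result:
account | a      
--------+--------
ACC-102 | 2060.09
ACC-104 | 2448.36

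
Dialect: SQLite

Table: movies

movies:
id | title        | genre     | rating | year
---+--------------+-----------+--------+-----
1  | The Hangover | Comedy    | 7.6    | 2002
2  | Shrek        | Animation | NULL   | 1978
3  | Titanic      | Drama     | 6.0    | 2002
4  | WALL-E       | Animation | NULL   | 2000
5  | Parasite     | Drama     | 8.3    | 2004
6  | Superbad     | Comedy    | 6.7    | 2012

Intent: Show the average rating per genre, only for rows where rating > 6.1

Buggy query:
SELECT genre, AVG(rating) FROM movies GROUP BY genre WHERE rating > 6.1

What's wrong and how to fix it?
Bug: WHERE cannot follow GROUP BY

Fix: Move the WHERE clause before GROUP BY

Corrected query:
SELECT genre, AVG(rating) FROM movies WHERE rating > 6.1 GROUP BY genre

Result:
genre  | AVG(rating)
-------+------------
Comedy | 7.15       
Drama  | 8.3        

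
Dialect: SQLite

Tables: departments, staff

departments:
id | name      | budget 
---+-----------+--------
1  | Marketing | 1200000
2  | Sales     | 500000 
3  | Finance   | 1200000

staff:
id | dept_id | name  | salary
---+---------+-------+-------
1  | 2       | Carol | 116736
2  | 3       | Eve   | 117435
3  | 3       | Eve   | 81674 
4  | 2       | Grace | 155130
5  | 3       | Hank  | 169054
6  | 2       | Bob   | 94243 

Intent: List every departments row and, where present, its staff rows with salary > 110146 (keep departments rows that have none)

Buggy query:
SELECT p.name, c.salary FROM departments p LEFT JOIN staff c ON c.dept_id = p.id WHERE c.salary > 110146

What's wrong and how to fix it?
Bug: Filtering c.salary in WHERE discards the NULL rows produced by LEFT JOIN, turning it into an inner join

Fix: Move the right-table condition into the ON clause so unmatched parents are kept

Corrected query:
SELECT p.name, c.salary FROM departments p LEFT JOIN staff c ON c.dept_id = p.id AND c.salary > 110146

Result:
name      | salary
----------+-------
Marketing | NULL  
Sales     | 116736
Sales     | 155130
Finance   | 117435
Finance   | 169054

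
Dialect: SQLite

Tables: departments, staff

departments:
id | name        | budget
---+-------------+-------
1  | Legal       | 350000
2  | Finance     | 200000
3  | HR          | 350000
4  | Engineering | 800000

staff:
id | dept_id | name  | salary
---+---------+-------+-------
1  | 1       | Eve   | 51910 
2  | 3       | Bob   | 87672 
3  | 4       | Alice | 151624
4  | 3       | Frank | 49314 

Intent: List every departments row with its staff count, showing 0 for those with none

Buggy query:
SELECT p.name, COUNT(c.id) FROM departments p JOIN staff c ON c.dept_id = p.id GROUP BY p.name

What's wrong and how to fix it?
Bug: An inner join excludes parents with zero children

Fix: Switch to LEFT JOIN to retain unmatched parent rows

Corrected query:
SELECT p.name, COUNT(c.id) FROM departments p LEFT JOIN staff c ON c.dept_id = p.id GROUP BY p.name

Result:
name        | COUNT(c.id)
------------+------------
Engineering | 1          
Finance     | 0          
HR          | 2          
Legal       | 1          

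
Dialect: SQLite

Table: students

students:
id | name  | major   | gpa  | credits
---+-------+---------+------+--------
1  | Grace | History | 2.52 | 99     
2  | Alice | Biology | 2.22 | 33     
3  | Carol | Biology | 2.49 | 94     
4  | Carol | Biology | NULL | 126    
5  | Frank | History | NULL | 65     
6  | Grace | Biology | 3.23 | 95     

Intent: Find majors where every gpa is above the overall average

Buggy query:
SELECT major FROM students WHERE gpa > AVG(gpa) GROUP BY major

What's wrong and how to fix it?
Bug: AVG() is an aggregate; it can't sit directly in WHERE

Fix: Use a subquery for AVG and a HAVING MIN(...) filter so the condition holds for every row in the group

Corrected query:
SELECT major FROM students GROUP BY major HAVING MIN(gpa) > (SELECT AVG(gpa) FROM students)

Result:
(no rows)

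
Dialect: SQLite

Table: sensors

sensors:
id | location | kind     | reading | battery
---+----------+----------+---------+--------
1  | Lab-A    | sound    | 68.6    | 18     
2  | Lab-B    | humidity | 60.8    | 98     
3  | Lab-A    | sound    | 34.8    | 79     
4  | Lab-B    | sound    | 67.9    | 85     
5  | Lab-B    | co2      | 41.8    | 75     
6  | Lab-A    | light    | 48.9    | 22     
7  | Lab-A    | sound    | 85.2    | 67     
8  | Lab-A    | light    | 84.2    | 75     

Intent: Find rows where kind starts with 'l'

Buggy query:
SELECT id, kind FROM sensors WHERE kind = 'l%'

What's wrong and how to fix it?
Bug: Wildcards only work with LIKE; '=' treats '%' as a literal character

Fix: Use LIKE for wildcard pattern matching

Corrected query:
SELECT id, kind FROM sensors WHERE kind LIKE 'l%'

Result:
id | kind 
---+------
6  | light
8  | light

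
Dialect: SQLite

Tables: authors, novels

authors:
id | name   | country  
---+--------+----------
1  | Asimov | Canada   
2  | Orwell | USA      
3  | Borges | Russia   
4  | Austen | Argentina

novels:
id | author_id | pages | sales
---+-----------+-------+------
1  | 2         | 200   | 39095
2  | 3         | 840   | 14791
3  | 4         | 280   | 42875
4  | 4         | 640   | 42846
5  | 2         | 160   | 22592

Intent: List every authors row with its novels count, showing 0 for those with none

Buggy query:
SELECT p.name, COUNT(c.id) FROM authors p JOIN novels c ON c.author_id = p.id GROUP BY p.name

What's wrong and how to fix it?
Bug: INNER JOIN drops authors rows that have no matching novels rows

Fix: Use LEFT JOIN so parents without children still appear (COUNT(c.id) gives 0)

Corrected query:
SELECT p.name, COUNT(c.id) FROM authors p LEFT JOIN novels c ON c.author_id = p.id GROUP BY p.name

Result:
name   | COUNT(c.id)
-------+------------
Asimov | 0          
Austen | 2          
Borges | 1          
Orwell | 2          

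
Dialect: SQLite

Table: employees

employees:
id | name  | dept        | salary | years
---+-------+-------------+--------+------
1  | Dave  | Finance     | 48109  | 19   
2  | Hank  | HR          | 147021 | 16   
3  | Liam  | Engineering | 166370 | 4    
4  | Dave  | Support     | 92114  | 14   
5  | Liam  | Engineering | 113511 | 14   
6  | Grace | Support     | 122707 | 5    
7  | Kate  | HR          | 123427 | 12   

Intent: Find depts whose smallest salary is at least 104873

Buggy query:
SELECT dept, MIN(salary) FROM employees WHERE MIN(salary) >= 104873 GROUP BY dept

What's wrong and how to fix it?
Bug: MIN() in WHERE is a misuse of aggregate

Fix: Use HAVING for the per-group MIN condition

Corrected query:
SELECT dept, MIN(salary) FROM employees GROUP BY dept HAVING MIN(salary) >= 104873

Result:
dept        | MIN(salary)
------------+------------
Engineering | 113511     
HR          | 123427     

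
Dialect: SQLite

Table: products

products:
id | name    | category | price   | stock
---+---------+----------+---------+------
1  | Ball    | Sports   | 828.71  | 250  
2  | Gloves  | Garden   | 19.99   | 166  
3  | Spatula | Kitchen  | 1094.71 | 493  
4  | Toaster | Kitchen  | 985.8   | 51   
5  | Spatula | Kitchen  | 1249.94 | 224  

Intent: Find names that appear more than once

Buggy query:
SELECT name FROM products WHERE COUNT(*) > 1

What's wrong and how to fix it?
Bug: COUNT(*) is an aggregate and cannot be used in WHERE

Fix: GROUP BY name, then filter groups with HAVING COUNT(*) > 1

Corrected query:
SELECT name FROM products GROUP BY name HAVING COUNT(*) > 1

Result:
name   
-------
Spatula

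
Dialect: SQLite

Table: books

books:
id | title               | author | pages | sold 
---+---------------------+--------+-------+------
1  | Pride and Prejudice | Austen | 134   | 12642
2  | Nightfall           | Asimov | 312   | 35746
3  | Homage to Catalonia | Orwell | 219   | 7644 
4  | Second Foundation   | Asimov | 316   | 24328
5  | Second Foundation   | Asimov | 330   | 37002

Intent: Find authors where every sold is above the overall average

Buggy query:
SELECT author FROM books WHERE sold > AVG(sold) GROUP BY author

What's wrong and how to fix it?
Bug: WHERE evaluates per row before aggregation, so AVG() is unavailable

Fix: Use a subquery for AVG and a HAVING MIN(...) filter so the condition holds for every row in the group

Corrected query:
SELECT author FROM books GROUP BY author HAVING MIN(sold) > (SELECT AVG(sold) FROM books)

Result:
author
------
Asimov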